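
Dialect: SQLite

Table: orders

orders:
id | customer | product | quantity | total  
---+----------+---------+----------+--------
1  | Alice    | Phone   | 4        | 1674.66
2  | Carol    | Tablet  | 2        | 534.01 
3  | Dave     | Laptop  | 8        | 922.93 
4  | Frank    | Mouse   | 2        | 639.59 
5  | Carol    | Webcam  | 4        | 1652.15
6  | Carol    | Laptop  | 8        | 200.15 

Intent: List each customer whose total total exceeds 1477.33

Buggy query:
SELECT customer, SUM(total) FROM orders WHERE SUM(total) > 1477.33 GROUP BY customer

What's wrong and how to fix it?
Bug: SUM(total) is an aggregate, but WHERE filters rows before aggregation

Fix: Move the aggregate condition to a HAVING clause

Corrected query:
SELECT customer, SUM(total) FROM orders GROUP BY customer HAVING SUM(total) > 1477.33

Result:
customer | SUM(total)
---------+-----------
Alice    | 1674.66   
Carol    | 2386.31   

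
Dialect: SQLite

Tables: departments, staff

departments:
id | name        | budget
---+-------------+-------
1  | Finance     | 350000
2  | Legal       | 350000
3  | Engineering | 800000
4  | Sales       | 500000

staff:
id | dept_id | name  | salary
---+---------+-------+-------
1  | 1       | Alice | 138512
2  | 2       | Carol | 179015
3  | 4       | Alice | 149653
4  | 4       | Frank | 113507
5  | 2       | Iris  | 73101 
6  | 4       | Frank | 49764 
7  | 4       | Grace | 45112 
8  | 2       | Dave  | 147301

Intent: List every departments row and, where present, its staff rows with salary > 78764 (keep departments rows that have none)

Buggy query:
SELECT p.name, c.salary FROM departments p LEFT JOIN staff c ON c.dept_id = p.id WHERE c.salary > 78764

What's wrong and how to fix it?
Bug: A WHERE condition on the right-hand table after LEFT JOIN drops unmatched parents

Fix: Move the right-table condition into the ON clause so unmatched parents are kept

Corrected query:
SELECT p.name, c.salary FROM departments p LEFT JOIN staff c ON c.dept_id = p.id AND c.salary > 78764

Result:
name        | salary
------------+-------
Finance     | 138512
Legal       | 147301
Legal       | 179015
Engineering | NULL  
Sales       | 113507
Sales       | 149653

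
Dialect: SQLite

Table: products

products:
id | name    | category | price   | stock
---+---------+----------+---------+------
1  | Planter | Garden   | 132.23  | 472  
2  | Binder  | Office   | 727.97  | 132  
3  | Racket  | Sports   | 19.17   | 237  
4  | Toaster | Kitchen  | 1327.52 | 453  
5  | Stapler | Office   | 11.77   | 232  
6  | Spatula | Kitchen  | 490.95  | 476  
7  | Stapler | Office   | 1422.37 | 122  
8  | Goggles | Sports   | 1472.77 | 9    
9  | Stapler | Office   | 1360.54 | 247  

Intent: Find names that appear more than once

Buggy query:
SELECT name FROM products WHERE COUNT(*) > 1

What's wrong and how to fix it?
Bug: COUNT(*) is an aggregate and cannot be used in WHERE

Fix: GROUP BY name, then filter groups with HAVING COUNT(*) > 1

Corrected query:
SELECT name FROM products GROUP BY name HAVING COUNT(*) > 1

Result:
name   
-------
Stapler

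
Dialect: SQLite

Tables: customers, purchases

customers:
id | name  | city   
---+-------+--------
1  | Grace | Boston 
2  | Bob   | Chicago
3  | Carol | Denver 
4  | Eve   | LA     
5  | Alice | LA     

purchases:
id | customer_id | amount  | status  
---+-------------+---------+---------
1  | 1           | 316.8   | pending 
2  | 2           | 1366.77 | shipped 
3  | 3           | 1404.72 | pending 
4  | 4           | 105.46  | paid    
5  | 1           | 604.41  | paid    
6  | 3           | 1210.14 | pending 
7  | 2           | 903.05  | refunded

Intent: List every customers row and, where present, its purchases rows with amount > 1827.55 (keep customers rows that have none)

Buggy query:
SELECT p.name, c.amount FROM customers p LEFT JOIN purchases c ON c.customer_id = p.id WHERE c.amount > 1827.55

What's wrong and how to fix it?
Bug: A WHERE condition on the right-hand table after LEFT JOIN drops unmatched parents

Fix: Put 'c.amount > 1827.55' in the JOIN's ON clause instead of WHERE

Corrected query:
SELECT p.name, c.amount FROM customers p LEFT JOIN purchases c ON c.customer_id = p.id AND c.amount > 1827.55

Result:
name  | amount
------+-------
Grace | NULL  
Bob   | NULL  
Carol | NULL  
Eve   | NULL  
Alice | NULL  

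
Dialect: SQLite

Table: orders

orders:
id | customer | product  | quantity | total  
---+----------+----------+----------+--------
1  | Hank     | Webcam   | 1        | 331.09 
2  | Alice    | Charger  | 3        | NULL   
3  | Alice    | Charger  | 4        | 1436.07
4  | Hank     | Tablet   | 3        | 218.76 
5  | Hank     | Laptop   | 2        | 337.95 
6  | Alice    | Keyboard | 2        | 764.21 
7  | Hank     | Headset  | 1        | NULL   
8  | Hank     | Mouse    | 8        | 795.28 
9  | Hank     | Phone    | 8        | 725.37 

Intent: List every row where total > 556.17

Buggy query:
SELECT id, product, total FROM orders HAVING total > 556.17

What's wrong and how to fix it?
Bug: HAVING filters the output of aggregation, but this query has no GROUP BY and no aggregate functions, so SQLite rejects it (HAVING clause on a non-aggregate query); the condition here is per row

Fix: Use WHERE for row-level filtering

Corrected query:
SELECT id, product, total FROM orders WHERE total > 556.17

Result:
id | product  | total  
---+----------+--------
3  | Charger  | 1436.07
6  | Keyboard | 764.21 
8  | Mouse    | 795.28 
9  | Phone    | 725.37 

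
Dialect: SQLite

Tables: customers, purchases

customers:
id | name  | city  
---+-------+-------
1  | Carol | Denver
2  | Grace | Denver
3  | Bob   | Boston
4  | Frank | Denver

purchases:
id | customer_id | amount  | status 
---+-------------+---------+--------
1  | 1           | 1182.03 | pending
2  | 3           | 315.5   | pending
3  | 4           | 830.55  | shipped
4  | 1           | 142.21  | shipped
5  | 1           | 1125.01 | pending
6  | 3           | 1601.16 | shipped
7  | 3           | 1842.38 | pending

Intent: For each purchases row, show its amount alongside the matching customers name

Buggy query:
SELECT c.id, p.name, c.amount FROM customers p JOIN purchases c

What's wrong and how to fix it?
Bug: JOIN with no ON clause produces a cartesian product; every purchases row pairs with every customers row

Fix: Add ON c.customer_id = p.id to the JOIN

Corrected query:
SELECT c.id, p.name, c.amount FROM customers p JOIN purchases c ON c.customer_id = p.id

Result:
id | name  | amount 
---+-------+--------
1  | Carol | 1182.03
2  | Bob   | 315.5  
3  | Frank | 830.55 
4  | Carol | 142.21 
5  | Carol | 1125.01
6  | Bob   | 1601.16
7  | Bob   | 1842.38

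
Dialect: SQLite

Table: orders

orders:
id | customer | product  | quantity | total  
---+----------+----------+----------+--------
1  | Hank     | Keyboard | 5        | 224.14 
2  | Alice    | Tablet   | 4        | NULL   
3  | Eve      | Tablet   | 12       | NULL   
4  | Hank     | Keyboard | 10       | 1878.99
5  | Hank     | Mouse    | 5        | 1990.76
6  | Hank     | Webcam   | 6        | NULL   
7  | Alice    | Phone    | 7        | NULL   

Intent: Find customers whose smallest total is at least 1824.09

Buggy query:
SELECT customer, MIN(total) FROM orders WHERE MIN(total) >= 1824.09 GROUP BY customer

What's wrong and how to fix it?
Bug: Aggregates like MIN are computed per group after WHERE runs

Fix: Replace WHERE with HAVING after the GROUP BY

Corrected query:
SELECT customer, MIN(total) FROM orders GROUP BY customer HAVING MIN(total) >= 1824.09

Result:
(no rows)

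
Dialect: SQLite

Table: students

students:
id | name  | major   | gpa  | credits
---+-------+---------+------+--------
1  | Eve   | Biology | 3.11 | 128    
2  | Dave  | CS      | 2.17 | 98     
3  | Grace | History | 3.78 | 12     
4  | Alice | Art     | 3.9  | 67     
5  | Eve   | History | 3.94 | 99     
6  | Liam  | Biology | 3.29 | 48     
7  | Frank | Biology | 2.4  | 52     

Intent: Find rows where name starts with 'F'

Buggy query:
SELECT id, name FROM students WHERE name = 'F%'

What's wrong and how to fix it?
Bug: Wildcards only work with LIKE; '=' treats '%' as a literal character

Fix: Use LIKE for wildcard pattern matching

Corrected query:
SELECT id, name FROM students WHERE name LIKE 'F%'

Result:
id | name 
---+------
7  | Frank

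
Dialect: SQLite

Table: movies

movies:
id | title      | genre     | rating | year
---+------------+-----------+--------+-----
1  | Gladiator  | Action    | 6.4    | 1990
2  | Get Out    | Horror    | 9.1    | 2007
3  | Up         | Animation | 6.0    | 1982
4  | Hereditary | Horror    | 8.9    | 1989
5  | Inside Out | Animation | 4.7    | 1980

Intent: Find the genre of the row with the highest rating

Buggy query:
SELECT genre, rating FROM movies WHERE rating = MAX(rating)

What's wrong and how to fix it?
Bug: WHERE is evaluated per row; an aggregate over the whole table isn't defined there

Fix: Use a subquery: WHERE rating = (SELECT MAX(rating) FROM movies)

Corrected query:
SELECT genre, rating FROM movies WHERE rating = (SELECT MAX(rating) FROM movies)

Result:
genre  | rating
-------+-------
Horror | 9.1   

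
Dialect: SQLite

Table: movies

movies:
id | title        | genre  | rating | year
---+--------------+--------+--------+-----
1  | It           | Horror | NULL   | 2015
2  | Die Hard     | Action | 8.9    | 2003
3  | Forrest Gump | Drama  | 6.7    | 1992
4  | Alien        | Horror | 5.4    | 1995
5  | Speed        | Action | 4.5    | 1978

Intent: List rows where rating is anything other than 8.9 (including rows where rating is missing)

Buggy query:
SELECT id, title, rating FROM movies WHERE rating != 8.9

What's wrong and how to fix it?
Bug: Inequality against NULL is unknown, not true; rows with NULL are dropped

Fix: Handle NULL separately with IS NULL alongside the inequality

Corrected query:
SELECT id, title, rating FROM movies WHERE rating != 8.9 OR rating IS NULL

Result:
id | title        | rating
---+--------------+-------
1  | It           | NULL  
3  | Forrest Gump | 6.7   
4  | Alien        | 5.4   
5  | Speed        | 4.5   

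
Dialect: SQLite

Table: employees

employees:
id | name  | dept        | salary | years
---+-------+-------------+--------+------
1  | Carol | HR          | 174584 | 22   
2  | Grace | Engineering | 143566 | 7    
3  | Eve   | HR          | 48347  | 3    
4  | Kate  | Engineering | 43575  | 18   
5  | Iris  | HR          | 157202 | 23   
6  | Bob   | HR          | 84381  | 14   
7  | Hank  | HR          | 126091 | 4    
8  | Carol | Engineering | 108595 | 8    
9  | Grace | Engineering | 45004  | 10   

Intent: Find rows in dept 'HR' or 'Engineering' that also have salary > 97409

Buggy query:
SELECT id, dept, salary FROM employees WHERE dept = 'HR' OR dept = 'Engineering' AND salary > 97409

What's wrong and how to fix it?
Bug: AND binds tighter than OR, so this parses as dept = 'HR' OR (dept = 'Engineering' AND salary > 97409)

Fix: Group the OR with parentheses (or use IN), then AND the threshold

Corrected query:
SELECT id, dept, salary FROM employees WHERE (dept = 'HR' OR dept = 'Engineering') AND salary > 97409

Result:
id | dept        | salary
---+-------------+-------
1  | HR          | 174584
2  | Engineering | 143566
5  | HR          | 157202
7  | HR          | 126091
8  | Engineering | 108595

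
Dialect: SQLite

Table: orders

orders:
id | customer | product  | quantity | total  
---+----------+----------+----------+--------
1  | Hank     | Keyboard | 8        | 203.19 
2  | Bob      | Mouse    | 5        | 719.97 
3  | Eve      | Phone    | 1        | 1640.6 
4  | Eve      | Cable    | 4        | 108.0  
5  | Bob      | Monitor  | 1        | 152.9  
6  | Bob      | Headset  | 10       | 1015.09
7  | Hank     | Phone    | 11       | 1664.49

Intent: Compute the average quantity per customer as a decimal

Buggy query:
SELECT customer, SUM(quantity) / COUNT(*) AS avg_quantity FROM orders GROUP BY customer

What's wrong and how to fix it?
Bug: Both operands are integers, so '/' performs integer division and truncates

Fix: Cast one side to REAL so the division keeps the fractional part

Corrected query:
SELECT customer, SUM(quantity) * 1.0 / COUNT(*) AS avg_quantity FROM orders GROUP BY customer

Result:
customer | avg_quantity
---------+-------------
Bob      | 5.333333    
Eve      | 2.5         
Hank     | 9.5         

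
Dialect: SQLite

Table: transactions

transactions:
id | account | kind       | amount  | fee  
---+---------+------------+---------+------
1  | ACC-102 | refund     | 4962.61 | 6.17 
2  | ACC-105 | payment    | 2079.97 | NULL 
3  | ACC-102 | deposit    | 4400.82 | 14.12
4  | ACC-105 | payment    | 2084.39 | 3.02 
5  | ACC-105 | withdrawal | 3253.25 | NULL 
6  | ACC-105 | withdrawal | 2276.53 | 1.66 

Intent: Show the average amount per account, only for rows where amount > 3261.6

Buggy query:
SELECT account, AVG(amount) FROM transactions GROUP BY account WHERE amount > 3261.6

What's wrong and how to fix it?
Bug: WHERE cannot follow GROUP BY

Fix: Move the WHERE clause before GROUP BY

Corrected query:
SELECT account, AVG(amount) FROM transactions WHERE amount > 3261.6 GROUP BY account

Result:
account | AVG(amount)
--------+------------
ACC-102 | 4681.715   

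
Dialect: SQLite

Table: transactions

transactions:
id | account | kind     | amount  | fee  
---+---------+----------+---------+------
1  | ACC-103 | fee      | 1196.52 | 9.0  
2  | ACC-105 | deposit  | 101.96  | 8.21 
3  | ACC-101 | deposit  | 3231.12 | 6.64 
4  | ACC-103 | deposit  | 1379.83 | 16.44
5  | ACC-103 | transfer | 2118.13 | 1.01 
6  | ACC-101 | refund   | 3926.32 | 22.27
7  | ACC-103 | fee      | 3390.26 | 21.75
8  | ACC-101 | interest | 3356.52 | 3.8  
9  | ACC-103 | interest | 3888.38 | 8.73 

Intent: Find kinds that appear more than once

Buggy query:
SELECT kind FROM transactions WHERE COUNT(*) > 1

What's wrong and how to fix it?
Bug: WHERE can't reference COUNT(*); aggregates are computed after WHERE

Fix: GROUP BY kind, then filter groups with HAVING COUNT(*) > 1

Corrected query:
SELECT kind FROM transactions GROUP BY kind HAVING COUNT(*) > 1

Result:
kind    
--------
deposit 
fee     
interest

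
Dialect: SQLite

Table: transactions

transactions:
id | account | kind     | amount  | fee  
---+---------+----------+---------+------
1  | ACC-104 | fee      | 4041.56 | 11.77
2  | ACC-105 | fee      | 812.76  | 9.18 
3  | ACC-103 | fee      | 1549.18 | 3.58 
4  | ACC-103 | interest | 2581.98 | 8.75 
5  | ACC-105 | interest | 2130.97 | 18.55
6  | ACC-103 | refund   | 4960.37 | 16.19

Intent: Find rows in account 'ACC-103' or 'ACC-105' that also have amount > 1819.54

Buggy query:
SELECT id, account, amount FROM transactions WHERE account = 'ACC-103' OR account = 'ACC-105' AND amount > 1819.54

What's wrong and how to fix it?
Bug: Without parentheses, AND is evaluated before OR, so the amount filter only applies to the 'ACC-105' branch

Fix: Group the OR with parentheses (or use IN), then AND the threshold

Corrected query:
SELECT id, account, amount FROM transactions WHERE (account = 'ACC-103' OR account = 'ACC-105') AND amount > 1819.54

Result:
id | account | amount 
---+---------+--------
4  | ACC-103 | 2581.98
5  | ACC-105 | 2130.97
6  | ACC-103 | 4960.37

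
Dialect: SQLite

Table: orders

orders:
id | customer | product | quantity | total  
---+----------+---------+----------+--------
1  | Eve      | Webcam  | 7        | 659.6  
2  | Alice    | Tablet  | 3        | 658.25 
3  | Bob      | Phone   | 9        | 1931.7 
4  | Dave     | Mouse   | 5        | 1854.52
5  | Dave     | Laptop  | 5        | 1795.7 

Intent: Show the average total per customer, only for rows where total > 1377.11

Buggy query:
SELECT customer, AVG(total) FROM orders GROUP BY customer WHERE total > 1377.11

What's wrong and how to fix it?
Bug: WHERE cannot follow GROUP BY

Fix: Move the WHERE clause before GROUP BY

Corrected query:
SELECT customer, AVG(total) FROM orders WHERE total > 1377.11 GROUP BY customer

Result:
customer | AVG(total)
---------+-----------
Bob      | 1931.7    
Dave     | 1825.11   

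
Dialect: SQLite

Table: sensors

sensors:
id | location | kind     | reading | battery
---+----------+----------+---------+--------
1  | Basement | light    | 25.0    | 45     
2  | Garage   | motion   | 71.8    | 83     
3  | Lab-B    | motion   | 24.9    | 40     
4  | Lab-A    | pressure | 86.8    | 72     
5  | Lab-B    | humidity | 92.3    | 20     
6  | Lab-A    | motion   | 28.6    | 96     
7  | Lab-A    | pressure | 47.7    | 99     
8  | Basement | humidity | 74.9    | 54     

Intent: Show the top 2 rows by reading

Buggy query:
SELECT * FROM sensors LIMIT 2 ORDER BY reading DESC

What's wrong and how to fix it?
Bug: ORDER BY cannot follow LIMIT; LIMIT is the final clause

Fix: Swap the clauses: ORDER BY first, then LIMIT

Corrected query:
SELECT * FROM sensors ORDER BY reading DESC LIMIT 2

Result:
id | location | kind     | reading | battery
---+----------+----------+---------+--------
5  | Lab-B    | humidity | 92.3    | 20     
4  | Lab-A    | pressure | 86.8    | 72     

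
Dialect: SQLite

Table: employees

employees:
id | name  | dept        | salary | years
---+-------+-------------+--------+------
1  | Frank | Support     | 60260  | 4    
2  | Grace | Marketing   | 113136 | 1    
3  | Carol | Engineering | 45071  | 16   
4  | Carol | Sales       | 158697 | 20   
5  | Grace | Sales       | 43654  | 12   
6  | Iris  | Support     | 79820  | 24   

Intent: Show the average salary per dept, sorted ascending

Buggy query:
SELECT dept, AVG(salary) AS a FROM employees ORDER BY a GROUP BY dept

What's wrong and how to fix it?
Bug: ORDER BY appears before GROUP BY; SQL clause order requires GROUP BY first

Fix: Reorder: SELECT … FROM … GROUP BY … ORDER BY …

Corrected query:
SELECT dept, AVG(salary) AS a FROM employees GROUP BY dept ORDER BY a

Result:
dept        | a       
------------+---------
Engineering | 45071   
Support     | 70040   
Sales       | 101175.5
Marketing   | 113136  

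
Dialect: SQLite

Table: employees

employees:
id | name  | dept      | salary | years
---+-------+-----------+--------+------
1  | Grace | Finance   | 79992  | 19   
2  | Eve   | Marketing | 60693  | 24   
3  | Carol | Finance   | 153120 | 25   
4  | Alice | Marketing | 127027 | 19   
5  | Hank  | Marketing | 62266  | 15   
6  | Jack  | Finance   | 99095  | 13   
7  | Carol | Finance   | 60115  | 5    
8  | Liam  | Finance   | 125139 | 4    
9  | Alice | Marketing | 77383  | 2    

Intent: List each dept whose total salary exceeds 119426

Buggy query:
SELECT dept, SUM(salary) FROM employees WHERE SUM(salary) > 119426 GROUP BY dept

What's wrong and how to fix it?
Bug: Aggregate functions cannot appear in a WHERE clause

Fix: Move the aggregate condition to a HAVING clause

Corrected query:
SELECT dept, SUM(salary) FROM employees GROUP BY dept HAVING SUM(salary) > 119426

Result:
dept      | SUM(salary)
----------+------------
Finance   | 517461     
Marketing | 327369     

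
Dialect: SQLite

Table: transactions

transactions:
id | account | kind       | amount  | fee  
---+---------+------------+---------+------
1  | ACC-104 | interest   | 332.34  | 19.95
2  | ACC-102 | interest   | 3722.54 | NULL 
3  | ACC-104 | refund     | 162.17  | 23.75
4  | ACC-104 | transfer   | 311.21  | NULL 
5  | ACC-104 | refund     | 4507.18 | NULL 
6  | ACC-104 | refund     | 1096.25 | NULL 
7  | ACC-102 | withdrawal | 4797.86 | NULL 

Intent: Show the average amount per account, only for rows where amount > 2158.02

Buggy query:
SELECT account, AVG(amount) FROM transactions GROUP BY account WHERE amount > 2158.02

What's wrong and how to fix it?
Bug: Row-level WHERE must come before GROUP BY in the clause order

Fix: Move the WHERE clause before GROUP BY

Corrected query:
SELECT account, AVG(amount) FROM transactions WHERE amount > 2158.02 GROUP BY account

Result:
account | AVG(amount)
--------+------------
ACC-102 | 4260.2     
ACC-104 | 4507.18    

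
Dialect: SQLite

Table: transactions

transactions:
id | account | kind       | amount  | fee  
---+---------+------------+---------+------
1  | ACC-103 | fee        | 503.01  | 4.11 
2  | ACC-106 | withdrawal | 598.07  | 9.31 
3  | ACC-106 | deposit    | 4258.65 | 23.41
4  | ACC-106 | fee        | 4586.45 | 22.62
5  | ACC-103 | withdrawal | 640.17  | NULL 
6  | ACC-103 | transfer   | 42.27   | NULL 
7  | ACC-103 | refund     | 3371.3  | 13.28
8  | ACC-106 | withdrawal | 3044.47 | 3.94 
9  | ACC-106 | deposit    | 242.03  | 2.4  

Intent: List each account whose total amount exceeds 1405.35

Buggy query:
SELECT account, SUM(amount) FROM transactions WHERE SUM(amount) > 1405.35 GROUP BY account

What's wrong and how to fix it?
Bug: WHERE runs before GROUP BY, so aggregates aren't available there

Fix: Move the aggregate condition to a HAVING clause

Corrected query:
SELECT account, SUM(amount) FROM transactions GROUP BY account HAVING SUM(amount) > 1405.35

Result:
account | SUM(amount)
--------+------------
ACC-103 | 4556.75    
ACC-106 | 12729.67   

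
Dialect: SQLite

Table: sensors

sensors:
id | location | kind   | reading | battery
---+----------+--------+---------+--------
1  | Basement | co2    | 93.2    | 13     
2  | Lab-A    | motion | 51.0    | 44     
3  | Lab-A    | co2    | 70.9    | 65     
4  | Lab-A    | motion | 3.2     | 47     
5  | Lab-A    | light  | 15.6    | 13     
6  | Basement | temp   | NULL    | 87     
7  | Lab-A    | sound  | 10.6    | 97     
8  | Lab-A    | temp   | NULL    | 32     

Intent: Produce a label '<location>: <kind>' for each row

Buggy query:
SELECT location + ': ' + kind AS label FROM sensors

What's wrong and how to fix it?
Bug: SQLite uses || for string concatenation; + coerces text to numbers (yielding 0)

Fix: Replace + with || to concatenate text

Corrected query:
SELECT location || ': ' || kind AS label FROM sensors

Result:
label         
--------------
Basement: co2 
Lab-A: motion 
Lab-A: co2    
Lab-A: motion 
Lab-A: light  
Basement: temp
Lab-A: sound  
Lab-A: temp   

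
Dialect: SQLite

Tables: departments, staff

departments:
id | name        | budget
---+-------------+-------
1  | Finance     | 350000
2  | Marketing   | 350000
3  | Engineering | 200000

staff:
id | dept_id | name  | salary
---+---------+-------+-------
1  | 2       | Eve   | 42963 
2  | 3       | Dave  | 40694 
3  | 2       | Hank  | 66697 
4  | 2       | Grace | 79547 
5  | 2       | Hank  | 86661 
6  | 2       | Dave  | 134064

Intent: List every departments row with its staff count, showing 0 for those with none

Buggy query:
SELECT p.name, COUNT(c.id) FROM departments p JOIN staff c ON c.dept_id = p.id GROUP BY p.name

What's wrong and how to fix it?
Bug: INNER JOIN drops departments rows that have no matching staff rows

Fix: Use LEFT JOIN so parents without children still appear (COUNT(c.id) gives 0)

Corrected query:
SELECT p.name, COUNT(c.id) FROM departments p LEFT JOIN staff c ON c.dept_id = p.id GROUP BY p.name

Result:
name        | COUNT(c.id)
------------+------------
Engineering | 1          
Finance     | 0          
Marketing   | 5          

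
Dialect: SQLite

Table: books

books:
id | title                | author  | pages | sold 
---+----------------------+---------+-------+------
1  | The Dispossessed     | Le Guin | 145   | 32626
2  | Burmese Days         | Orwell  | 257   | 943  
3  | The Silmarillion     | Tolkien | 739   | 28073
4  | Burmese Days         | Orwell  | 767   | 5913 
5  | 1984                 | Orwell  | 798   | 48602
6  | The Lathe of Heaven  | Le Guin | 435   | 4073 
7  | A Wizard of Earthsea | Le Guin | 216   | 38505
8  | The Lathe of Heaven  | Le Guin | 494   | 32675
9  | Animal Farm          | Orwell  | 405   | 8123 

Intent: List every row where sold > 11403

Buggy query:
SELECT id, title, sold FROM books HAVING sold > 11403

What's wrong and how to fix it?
Bug: HAVING filters the output of aggregation, but this query has no GROUP BY and no aggregate functions, so SQLite rejects it (HAVING clause on a non-aggregate query); the condition here is per row

Fix: Replace HAVING with WHERE since the condition applies to individual rows

Corrected query:
SELECT id, title, sold FROM books WHERE sold > 11403

Result:
id | title                | sold 
---+----------------------+------
1  | The Dispossessed     | 32626
3  | The Silmarillion     | 28073
5  | 1984                 | 48602
7  | A Wizard of Earthsea | 38505
8  | The Lathe of Heaven  | 32675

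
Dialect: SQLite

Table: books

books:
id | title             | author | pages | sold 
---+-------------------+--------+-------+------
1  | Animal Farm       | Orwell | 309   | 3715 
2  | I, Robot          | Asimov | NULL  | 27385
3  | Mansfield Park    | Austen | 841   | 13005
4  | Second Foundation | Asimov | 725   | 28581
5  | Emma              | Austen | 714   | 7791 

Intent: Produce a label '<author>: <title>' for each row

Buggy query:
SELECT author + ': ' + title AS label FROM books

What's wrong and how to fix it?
Bug: '+' is numeric addition; on text columns SQLite converts them to 0 instead of concatenating

Fix: Use the || operator for string concatenation

Corrected query:
SELECT author || ': ' || title AS label FROM books

Result:
label                    
-------------------------
Orwell: Animal Farm      
Asimov: I, Robot         
Austen: Mansfield Park   
Asimov: Second Foundation
Austen: Emma             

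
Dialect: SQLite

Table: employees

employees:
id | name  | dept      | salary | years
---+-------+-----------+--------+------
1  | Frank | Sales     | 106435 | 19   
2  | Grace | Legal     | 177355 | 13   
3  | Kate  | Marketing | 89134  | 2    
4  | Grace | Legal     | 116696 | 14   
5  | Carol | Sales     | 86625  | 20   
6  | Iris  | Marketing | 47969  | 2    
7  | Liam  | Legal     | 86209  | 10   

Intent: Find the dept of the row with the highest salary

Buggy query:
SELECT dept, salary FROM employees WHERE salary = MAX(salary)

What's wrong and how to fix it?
Bug: WHERE is evaluated per row; an aggregate over the whole table isn't defined there

Fix: Use a subquery: WHERE salary = (SELECT MAX(salary) FROM employees)

Corrected query:
SELECT dept, salary FROM employees WHERE salary = (SELECT MAX(salary) FROM employees)

Result:
dept  | salary
------+-------
Legal | 177355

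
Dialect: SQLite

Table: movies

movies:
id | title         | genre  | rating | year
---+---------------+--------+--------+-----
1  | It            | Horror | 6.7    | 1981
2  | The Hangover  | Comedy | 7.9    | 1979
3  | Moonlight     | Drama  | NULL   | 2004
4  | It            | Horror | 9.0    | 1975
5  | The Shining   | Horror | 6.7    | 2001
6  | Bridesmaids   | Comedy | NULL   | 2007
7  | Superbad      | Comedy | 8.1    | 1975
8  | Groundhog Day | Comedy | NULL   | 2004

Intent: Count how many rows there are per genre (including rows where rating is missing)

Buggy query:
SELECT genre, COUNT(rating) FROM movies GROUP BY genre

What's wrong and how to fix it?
Bug: COUNT(rating) skips NULLs, so groups with missing rating are undercounted

Fix: Use COUNT(*) to count all rows regardless of NULL

Corrected query:
SELECT genre, COUNT(*) FROM movies GROUP BY genre

Result:
genre  | COUNT(*)
-------+---------
Comedy | 4       
Drama  | 1       
Horror | 3       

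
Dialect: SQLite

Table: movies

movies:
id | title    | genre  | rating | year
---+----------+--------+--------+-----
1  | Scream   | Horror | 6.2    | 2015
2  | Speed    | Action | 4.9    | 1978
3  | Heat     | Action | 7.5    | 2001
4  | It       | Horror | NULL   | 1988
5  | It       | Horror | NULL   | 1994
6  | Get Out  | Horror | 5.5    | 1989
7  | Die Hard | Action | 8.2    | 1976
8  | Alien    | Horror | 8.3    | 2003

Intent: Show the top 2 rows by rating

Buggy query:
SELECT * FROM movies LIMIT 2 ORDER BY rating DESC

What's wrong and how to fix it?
Bug: ORDER BY cannot follow LIMIT; LIMIT is the final clause

Fix: Swap the clauses: ORDER BY first, then LIMIT

Corrected query:
SELECT * FROM movies ORDER BY rating DESC LIMIT 2

Result:
id | title    | genre  | rating | year
---+----------+--------+--------+-----
8  | Alien    | Horror | 8.3    | 2003
7  | Die Hard | Action | 8.2    | 1976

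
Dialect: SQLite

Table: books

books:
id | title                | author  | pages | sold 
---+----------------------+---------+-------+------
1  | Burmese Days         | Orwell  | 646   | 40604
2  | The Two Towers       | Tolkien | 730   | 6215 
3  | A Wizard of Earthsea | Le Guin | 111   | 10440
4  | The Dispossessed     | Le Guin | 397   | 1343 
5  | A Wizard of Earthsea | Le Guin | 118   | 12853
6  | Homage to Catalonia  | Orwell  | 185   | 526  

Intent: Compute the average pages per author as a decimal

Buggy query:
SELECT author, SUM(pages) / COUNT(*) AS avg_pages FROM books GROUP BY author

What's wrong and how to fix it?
Bug: Both operands are integers, so '/' performs integer division and truncates

Fix: Cast one side to REAL so the division keeps the fractional part

Corrected query:
SELECT author, SUM(pages) * 1.0 / COUNT(*) AS avg_pages FROM books GROUP BY author

Result:
author  | avg_pages 
--------+-----------
Le Guin | 208.666667
Orwell  | 415.5     
Tolkien | 730       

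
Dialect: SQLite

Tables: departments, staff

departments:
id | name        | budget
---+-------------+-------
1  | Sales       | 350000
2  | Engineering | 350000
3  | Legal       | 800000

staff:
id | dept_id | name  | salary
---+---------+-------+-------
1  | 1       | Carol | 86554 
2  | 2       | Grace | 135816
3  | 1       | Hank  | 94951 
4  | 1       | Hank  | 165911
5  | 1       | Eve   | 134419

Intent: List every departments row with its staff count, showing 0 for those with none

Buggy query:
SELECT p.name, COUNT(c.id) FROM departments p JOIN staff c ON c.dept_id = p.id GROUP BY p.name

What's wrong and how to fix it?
Bug: INNER JOIN drops departments rows that have no matching staff rows

Fix: Switch to LEFT JOIN to retain unmatched parent rows

Corrected query:
SELECT p.name, COUNT(c.id) FROM departments p LEFT JOIN staff c ON c.dept_id = p.id GROUP BY p.name

Result:
name        | COUNT(c.id)
------------+------------
Engineering | 1          
Legal       | 0          
Sales       | 4          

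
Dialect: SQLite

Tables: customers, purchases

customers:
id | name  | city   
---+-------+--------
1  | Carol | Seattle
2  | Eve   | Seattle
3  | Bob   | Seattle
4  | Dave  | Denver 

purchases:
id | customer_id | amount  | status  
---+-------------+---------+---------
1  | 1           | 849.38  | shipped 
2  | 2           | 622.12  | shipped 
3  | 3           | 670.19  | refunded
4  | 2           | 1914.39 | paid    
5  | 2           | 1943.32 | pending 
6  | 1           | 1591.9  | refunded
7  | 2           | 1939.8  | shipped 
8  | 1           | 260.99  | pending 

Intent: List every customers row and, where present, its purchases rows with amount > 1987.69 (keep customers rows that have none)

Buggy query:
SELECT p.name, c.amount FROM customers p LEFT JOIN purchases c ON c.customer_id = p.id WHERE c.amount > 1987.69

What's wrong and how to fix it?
Bug: Filtering c.amount in WHERE discards the NULL rows produced by LEFT JOIN, turning it into an inner join

Fix: Move the right-table condition into the ON clause so unmatched parents are kept

Corrected query:
SELECT p.name, c.amount FROM customers p LEFT JOIN purchases c ON c.customer_id = p.id AND c.amount > 1987.69

Result:
name  | amount
------+-------
Carol | NULL  
Eve   | NULL  
Bob   | NULL  
Dave  | NULL  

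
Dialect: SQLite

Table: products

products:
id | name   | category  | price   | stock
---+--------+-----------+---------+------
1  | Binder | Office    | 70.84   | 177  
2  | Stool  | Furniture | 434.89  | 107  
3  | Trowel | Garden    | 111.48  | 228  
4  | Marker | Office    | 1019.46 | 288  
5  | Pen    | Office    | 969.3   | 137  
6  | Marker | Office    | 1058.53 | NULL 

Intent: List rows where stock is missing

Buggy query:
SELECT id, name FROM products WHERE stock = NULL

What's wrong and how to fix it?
Bug: '= NULL' is always unknown in SQL three-valued logic, so no rows match

Fix: Use IS NULL to test for NULL

Corrected query:
SELECT id, name FROM products WHERE stock IS NULL

Result:
id | name  
---+-------
6  | Marker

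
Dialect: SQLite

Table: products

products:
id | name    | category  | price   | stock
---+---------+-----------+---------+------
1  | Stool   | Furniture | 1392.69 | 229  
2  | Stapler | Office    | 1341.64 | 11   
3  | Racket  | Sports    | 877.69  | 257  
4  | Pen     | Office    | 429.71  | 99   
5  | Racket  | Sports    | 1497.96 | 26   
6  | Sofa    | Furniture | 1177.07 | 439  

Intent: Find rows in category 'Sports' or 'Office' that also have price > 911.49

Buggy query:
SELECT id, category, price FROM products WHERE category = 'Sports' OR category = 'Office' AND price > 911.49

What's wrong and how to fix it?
Bug: AND binds tighter than OR, so this parses as category = 'Sports' OR (category = 'Office' AND price > 911.49)

Fix: Group the OR with parentheses (or use IN), then AND the threshold

Corrected query:
SELECT id, category, price FROM products WHERE (category = 'Sports' OR category = 'Office') AND price > 911.49

Result:
id | category | price  
---+----------+--------
2  | Office   | 1341.64
5  | Sports   | 1497.96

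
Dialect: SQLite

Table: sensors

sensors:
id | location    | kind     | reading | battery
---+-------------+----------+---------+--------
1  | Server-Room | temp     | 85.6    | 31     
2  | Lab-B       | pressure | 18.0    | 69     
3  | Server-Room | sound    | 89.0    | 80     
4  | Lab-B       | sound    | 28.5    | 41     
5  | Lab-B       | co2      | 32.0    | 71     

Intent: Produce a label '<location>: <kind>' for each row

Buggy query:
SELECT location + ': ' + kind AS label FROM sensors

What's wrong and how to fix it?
Bug: '+' is numeric addition; on text columns SQLite converts them to 0 instead of concatenating

Fix: Use the || operator for string concatenation

Corrected query:
SELECT location || ': ' || kind AS label FROM sensors

Result:
label             
------------------
Server-Room: temp 
Lab-B: pressure   
Server-Room: sound
Lab-B: sound      
Lab-B: co2        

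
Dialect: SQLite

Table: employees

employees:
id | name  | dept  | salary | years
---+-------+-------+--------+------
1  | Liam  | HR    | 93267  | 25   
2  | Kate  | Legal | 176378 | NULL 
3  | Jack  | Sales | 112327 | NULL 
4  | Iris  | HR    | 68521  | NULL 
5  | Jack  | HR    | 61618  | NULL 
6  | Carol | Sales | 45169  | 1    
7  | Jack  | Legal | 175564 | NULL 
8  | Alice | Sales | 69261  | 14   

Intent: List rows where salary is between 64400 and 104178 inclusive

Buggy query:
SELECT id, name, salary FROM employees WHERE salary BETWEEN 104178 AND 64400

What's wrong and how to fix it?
Bug: BETWEEN expects the lower bound first; with 104178 AND 64400 the range is empty

Fix: Swap the bounds so the smaller value comes first

Corrected query:
SELECT id, name, salary FROM employees WHERE salary BETWEEN 64400 AND 104178

Result:
id | name  | salary
---+-------+-------
1  | Liam  | 93267 
4  | Iris  | 68521 
8  | Alice | 69261 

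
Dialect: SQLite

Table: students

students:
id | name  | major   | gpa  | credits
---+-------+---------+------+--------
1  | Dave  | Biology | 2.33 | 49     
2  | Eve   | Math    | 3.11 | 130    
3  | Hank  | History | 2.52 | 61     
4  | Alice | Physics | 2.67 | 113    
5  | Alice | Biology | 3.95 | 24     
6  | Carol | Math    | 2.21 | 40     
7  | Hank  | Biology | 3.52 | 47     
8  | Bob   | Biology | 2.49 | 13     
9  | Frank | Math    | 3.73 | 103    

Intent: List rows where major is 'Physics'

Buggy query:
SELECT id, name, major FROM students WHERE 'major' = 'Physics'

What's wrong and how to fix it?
Bug: Single quotes denote string literals in SQL; the column name is being compared as a constant string

Fix: Remove the quotes around the column name (or use double quotes for an identifier)

Corrected query:
SELECT id, name, major FROM students WHERE major = 'Physics'

Result:
id | name  | major  
---+-------+--------
4  | Alice | Physics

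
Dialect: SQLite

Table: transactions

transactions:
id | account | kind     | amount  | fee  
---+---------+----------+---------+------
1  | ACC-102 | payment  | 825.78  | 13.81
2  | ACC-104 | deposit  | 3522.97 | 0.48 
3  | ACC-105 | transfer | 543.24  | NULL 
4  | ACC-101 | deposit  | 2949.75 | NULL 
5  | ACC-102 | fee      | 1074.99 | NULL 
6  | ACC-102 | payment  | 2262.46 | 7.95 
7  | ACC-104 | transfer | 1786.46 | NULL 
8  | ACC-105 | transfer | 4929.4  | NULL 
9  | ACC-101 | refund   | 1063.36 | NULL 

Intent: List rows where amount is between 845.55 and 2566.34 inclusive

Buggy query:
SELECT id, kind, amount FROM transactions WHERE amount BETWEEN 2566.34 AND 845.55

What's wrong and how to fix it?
Bug: The bounds are reversed; BETWEEN a AND b requires a <= b to match anything

Fix: Write BETWEEN 845.55 AND 2566.34

Corrected query:
SELECT id, kind, amount FROM transactions WHERE amount BETWEEN 845.55 AND 2566.34

Result:
id | kind     | amount 
---+----------+--------
5  | fee      | 1074.99
6  | payment  | 2262.46
7  | transfer | 1786.46
9  | refund   | 1063.36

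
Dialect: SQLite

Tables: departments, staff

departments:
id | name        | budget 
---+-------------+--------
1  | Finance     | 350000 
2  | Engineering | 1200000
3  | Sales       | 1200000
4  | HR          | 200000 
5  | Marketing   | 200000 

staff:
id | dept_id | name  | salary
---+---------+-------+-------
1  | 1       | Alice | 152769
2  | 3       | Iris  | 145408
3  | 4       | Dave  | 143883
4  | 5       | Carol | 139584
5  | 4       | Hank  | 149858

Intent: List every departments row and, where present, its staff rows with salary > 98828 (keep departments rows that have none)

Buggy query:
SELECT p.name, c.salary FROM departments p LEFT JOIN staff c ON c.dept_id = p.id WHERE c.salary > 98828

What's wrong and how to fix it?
Bug: A WHERE condition on the right-hand table after LEFT JOIN drops unmatched parents

Fix: Move the right-table condition into the ON clause so unmatched parents are kept

Corrected query:
SELECT p.name, c.salary FROM departments p LEFT JOIN staff c ON c.dept_id = p.id AND c.salary > 98828

Result:
name        | salary
------------+-------
Finance     | 152769
Engineering | NULL  
Sales       | 145408
HR          | 143883
HR          | 149858
Marketing   | 139584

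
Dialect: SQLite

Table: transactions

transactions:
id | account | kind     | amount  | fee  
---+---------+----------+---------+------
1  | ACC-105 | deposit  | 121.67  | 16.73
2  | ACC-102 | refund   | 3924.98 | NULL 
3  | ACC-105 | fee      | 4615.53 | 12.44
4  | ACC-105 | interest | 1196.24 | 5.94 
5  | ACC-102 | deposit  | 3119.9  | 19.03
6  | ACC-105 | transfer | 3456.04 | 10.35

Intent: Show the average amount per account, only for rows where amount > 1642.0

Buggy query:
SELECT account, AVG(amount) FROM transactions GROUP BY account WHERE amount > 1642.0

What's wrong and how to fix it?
Bug: Row-level WHERE must come before GROUP BY in the clause order

Fix: Place WHERE between FROM and GROUP BY

Corrected query:
SELECT account, AVG(amount) FROM transactions WHERE amount > 1642.0 GROUP BY account

Result:
account | AVG(amount)
--------+------------
ACC-102 | 3522.44    
ACC-105 | 4035.785   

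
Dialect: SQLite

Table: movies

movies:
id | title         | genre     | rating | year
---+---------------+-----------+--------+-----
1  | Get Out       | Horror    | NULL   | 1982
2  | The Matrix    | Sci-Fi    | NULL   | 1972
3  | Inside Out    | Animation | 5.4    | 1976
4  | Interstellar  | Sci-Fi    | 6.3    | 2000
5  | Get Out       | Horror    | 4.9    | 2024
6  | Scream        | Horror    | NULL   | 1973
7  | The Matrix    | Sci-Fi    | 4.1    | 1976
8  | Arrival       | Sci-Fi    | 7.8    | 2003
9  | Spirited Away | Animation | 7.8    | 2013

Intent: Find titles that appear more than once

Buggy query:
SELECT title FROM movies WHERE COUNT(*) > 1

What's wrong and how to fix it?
Bug: COUNT(*) is an aggregate and cannot be used in WHERE

Fix: Group first, then use HAVING for the count condition

Corrected query:
SELECT title FROM movies GROUP BY title HAVING COUNT(*) > 1

Result:
title     
----------
Get Out   
The Matrix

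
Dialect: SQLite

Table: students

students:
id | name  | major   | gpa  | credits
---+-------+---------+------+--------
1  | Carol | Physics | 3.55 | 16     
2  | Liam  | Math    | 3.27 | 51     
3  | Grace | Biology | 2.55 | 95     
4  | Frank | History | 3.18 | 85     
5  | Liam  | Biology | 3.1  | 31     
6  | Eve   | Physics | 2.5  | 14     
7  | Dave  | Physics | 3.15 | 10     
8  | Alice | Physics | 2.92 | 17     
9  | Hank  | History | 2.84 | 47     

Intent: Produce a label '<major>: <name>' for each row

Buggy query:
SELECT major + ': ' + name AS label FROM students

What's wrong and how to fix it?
Bug: '+' is numeric addition; on text columns SQLite converts them to 0 instead of concatenating

Fix: Replace + with || to concatenate text

Corrected query:
SELECT major || ': ' || name AS label FROM students

Result:
label         
--------------
Physics: Carol
Math: Liam    
Biology: Grace
History: Frank
Biology: Liam 
Physics: Eve  
Physics: Dave 
Physics: Alice
History: Hank 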